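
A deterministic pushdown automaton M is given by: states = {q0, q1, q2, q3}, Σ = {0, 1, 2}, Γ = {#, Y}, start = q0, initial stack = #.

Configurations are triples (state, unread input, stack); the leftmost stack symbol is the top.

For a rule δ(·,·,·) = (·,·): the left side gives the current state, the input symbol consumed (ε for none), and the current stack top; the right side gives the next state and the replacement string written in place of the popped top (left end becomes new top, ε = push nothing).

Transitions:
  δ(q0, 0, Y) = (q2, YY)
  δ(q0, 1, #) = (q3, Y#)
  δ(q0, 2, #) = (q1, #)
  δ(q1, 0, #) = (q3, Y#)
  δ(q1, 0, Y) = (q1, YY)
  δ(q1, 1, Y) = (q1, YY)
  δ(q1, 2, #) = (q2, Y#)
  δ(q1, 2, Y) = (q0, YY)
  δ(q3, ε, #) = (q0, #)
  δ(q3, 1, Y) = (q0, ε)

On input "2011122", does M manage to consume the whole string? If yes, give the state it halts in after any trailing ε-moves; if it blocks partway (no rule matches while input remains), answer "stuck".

(q0, 2011122, #) ⊢ (q1, 011122, #) ⊢ (q3, 11122, Y#) ⊢ (q0, 1122, #) ⊢ (q3, 122, Y#) ⊢ (q0, 22, #) ⊢ (q1, 2, #) ⊢ (q2, ε, Y#)
All input consumed; M is in state q2.

q2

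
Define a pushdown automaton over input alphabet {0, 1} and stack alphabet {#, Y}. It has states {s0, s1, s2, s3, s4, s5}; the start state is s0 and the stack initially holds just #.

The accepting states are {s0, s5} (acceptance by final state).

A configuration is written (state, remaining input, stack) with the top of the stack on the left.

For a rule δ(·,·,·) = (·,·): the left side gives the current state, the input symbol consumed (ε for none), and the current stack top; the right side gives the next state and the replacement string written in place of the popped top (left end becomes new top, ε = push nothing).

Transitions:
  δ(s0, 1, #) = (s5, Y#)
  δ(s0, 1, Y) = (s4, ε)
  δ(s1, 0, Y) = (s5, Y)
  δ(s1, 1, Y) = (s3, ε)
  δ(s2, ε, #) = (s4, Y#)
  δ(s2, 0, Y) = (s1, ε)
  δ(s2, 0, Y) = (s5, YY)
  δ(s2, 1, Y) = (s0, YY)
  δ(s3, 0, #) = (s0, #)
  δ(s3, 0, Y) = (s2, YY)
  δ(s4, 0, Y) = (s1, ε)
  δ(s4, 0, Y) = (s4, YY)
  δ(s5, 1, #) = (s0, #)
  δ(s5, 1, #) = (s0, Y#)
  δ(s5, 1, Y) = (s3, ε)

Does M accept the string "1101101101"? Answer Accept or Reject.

One accepting computation: (s0, 1101101101, #) ⊢ (s5, 101101101, Y#) ⊢ (s3, 01101101, #) ⊢ (s0, 1101101, #) ⊢ (s5, 101101, Y#) ⊢ (s3, 01101, #) ⊢ (s0, 1101, #) ⊢ (s5, 101, Y#) ⊢ (s3, 01, #) ⊢ (s0, 1, #) ⊢ (s5, ε, Y#)
All input consumed and state s5 ∈ F.

Accept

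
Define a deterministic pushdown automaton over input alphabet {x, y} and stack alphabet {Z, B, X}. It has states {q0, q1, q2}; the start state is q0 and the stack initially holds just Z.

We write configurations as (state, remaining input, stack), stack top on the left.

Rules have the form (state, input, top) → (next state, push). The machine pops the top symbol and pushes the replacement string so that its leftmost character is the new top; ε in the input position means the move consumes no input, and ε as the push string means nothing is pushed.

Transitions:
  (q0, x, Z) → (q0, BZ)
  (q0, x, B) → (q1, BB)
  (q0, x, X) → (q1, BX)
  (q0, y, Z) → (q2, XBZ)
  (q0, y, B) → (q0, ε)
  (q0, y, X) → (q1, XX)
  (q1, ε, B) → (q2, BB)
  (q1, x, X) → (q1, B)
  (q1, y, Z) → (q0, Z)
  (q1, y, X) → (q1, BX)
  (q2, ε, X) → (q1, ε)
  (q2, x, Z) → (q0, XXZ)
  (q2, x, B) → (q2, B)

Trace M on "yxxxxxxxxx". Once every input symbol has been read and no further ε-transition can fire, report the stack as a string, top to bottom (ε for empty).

(q0, yxxxxxxxxx, Z)
  read y, top Z: go to q2, push XBZ → (q2, xxxxxxxxx, XBZ)
  ε-move, top X: go to q1, push ε → (q1, xxxxxxxxx, BZ)
  ε-move, top B: go to q2, push BB → (q2, xxxxxxxxx, BBZ)
  read x, top B: go to q2, push B → (q2, xxxxxxxx, BBZ)
  read x, top B: go to q2, push B → (q2, xxxxxxx, BBZ)
  read x, top B: go to q2, push B → (q2, xxxxxx, BBZ)
  read x, top B: go to q2, push B → (q2, xxxxx, BBZ)
  read x, top B: go to q2, push B → (q2, xxxx, BBZ)
  read x, top B: go to q2, push B → (q2, xxx, BBZ)
  read x, top B: go to q2, push B → (q2, xx, BBZ)
  read x, top B: go to q2, push B → (q2, x, BBZ)
  read x, top B: go to q2, push B → (q2, ε, BBZ)
All input consumed in state q2 with stack BBZ.

BBZ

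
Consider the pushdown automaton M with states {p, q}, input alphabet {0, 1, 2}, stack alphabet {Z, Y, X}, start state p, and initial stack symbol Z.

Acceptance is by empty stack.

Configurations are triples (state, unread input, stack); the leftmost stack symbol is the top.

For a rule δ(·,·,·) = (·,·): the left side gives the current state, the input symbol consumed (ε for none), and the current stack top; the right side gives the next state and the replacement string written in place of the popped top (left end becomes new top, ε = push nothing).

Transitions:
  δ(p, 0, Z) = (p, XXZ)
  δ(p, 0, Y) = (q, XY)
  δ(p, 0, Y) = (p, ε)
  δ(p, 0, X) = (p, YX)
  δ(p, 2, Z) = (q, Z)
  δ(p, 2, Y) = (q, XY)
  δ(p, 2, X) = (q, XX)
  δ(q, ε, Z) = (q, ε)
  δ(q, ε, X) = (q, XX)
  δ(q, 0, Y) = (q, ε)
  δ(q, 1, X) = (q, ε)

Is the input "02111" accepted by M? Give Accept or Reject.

One accepting computation: (p, 02111, Z) ⊢ (p, 2111, XXZ) ⊢ (q, 111, XXXZ) ⊢ (q, 11, XXZ) ⊢ (q, 1, XZ) ⊢ (q, ε, Z) ⊢ (q, ε, ε)
All input consumed and the stack is empty.

Accept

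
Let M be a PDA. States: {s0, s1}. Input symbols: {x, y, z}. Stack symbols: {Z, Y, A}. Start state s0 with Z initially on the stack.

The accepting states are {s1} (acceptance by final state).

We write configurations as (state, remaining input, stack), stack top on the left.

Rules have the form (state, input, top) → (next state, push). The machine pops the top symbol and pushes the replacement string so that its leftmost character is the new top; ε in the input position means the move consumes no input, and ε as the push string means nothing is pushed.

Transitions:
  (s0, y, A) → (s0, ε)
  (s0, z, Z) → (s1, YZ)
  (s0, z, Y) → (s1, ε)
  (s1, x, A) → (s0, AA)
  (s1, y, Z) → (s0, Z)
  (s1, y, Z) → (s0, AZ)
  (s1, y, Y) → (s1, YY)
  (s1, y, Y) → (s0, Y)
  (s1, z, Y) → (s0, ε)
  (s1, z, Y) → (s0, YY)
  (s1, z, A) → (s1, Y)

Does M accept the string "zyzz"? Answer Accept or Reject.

One accepting computation: (s0, zyzz, Z) ⊢ (s1, yzz, YZ) ⊢ (s1, zz, YYZ) ⊢ (s0, z, YZ) ⊢ (s1, ε, Z)
All input consumed and state s1 ∈ F.

Accept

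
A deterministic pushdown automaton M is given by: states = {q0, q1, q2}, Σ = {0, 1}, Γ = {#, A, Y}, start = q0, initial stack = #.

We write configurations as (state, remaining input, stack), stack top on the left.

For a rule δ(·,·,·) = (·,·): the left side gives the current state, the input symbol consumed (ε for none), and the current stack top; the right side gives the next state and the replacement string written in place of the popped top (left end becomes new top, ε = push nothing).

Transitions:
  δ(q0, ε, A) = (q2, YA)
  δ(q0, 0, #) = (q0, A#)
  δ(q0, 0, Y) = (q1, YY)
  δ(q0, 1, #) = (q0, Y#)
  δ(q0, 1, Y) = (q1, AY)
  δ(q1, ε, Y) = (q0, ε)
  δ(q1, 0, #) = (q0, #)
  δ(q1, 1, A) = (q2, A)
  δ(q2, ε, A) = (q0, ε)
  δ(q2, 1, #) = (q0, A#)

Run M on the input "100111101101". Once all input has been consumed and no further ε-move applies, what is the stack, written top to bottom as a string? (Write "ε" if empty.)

(q0, 100111101101, #)
  read 1, top #: go to q0, push Y# → (q0, 00111101101, Y#)
  read 0, top Y: go to q1, push YY → (q1, 0111101101, YY#)
  ε-move, top Y: go to q0, push ε → (q0, 0111101101, Y#)
  read 0, top Y: go to q1, push YY → (q1, 111101101, YY#)
  ε-move, top Y: go to q0, push ε → (q0, 111101101, Y#)
  read 1, top Y: go to q1, push AY → (q1, 11101101, AY#)
  read 1, top A: go to q2, push A → (q2, 1101101, AY#)
  ε-move, top A: go to q0, push ε → (q0, 1101101, Y#)
  read 1, top Y: go to q1, push AY → (q1, 101101, AY#)
  read 1, top A: go to q2, push A → (q2, 01101, AY#)
  ε-move, top A: go to q0, push ε → (q0, 01101, Y#)
  read 0, top Y: go to q1, push YY → (q1, 1101, YY#)
  ε-move, top Y: go to q0, push ε → (q0, 1101, Y#)
  read 1, top Y: go to q1, push AY → (q1, 101, AY#)
  read 1, top A: go to q2, push A → (q2, 01, AY#)
  ε-move, top A: go to q0, push ε → (q0, 01, Y#)
  read 0, top Y: go to q1, push YY → (q1, 1, YY#)
  ε-move, top Y: go to q0, push ε → (q0, 1, Y#)
  read 1, top Y: go to q1, push AY → (q1, ε, AY#)
All input consumed in state q1 with stack AY#.

AY#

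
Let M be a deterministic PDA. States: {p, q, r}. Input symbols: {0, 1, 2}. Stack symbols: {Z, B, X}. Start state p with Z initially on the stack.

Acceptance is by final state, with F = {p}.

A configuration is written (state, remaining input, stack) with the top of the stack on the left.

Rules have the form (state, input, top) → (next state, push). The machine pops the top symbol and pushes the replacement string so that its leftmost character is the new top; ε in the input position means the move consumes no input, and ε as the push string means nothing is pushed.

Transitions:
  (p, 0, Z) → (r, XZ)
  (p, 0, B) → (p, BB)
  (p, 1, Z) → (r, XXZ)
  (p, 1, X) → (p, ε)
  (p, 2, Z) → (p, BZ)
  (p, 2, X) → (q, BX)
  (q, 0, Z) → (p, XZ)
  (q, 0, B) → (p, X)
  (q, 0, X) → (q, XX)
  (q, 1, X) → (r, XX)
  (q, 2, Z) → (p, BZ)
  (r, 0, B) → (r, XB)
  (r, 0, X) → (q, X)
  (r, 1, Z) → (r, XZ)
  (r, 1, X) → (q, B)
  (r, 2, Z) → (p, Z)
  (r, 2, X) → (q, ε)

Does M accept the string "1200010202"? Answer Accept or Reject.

Reject

(p, 1200010202, Z)
  read 1, top Z: go to r, push XXZ → (r, 200010202, XXZ)
  read 2, top X: go to q, push ε → (q, 00010202, XZ)
  read 0, top X: go to q, push XX → (q, 0010202, XXZ)
  read 0, top X: go to q, push XX → (q, 010202, XXXZ)
  read 0, top X: go to q, push XX → (q, 10202, XXXXZ)
  read 1, top X: go to r, push XX → (r, 0202, XXXXXZ)
  read 0, top X: go to q, push X → (q, 202, XXXXXZ)
No transition applies at (q, 202, XXXXXZ); input not fully consumed.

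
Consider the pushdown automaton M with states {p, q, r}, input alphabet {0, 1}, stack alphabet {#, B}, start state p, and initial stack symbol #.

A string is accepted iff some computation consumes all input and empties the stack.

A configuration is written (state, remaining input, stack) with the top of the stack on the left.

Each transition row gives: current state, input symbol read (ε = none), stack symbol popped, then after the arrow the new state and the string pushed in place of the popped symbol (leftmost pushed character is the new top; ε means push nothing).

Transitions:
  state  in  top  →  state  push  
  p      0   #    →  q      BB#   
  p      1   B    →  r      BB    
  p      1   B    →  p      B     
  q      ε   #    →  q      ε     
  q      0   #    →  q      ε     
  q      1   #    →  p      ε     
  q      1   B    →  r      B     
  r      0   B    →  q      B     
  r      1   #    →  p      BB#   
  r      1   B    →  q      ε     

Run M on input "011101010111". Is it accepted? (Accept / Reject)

One accepting computation: (p, 011101010111, #) ⊢ (q, 11101010111, BB#) ⊢ (r, 1101010111, BB#) ⊢ (q, 101010111, B#) ⊢ (r, 01010111, B#) ⊢ (q, 1010111, B#) ⊢ (r, 010111, B#) ⊢ (q, 10111, B#) ⊢ (r, 0111, B#) ⊢ (q, 111, B#) ⊢ (r, 11, B#) ⊢ (q, 1, #) ⊢ (p, ε, ε)
All input consumed and the stack is empty.

Accept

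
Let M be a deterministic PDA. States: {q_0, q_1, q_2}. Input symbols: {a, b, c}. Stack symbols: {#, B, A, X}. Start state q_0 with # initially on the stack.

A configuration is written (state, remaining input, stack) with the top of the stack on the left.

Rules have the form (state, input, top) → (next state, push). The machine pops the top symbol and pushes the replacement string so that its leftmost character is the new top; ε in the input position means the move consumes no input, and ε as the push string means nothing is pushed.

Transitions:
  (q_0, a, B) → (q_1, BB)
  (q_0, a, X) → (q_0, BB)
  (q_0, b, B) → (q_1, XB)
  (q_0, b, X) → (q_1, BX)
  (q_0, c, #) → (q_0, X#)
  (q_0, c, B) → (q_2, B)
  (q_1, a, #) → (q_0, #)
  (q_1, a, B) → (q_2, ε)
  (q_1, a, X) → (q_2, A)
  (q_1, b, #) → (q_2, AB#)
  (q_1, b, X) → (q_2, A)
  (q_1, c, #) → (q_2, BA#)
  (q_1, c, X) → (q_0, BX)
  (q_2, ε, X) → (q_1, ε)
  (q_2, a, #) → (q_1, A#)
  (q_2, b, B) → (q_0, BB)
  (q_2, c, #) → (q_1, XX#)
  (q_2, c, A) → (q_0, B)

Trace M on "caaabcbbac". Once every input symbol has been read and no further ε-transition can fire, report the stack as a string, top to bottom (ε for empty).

(q_0, caaabcbbac, #)
  read c, top #: go to q_0, push X# → (q_0, aaabcbbac, X#)
  read a, top X: go to q_0, push BB → (q_0, aabcbbac, BB#)
  read a, top B: go to q_1, push BB → (q_1, abcbbac, BBB#)
  read a, top B: go to q_2, push ε → (q_2, bcbbac, BB#)
  read b, top B: go to q_0, push BB → (q_0, cbbac, BBB#)
  read c, top B: go to q_2, push B → (q_2, bbac, BBB#)
  read b, top B: go to q_0, push BB → (q_0, bac, BBBB#)
  read b, top B: go to q_1, push XB → (q_1, ac, XBBBB#)
  read a, top X: go to q_2, push A → (q_2, c, ABBBB#)
  read c, top A: go to q_0, push B → (q_0, ε, BBBBB#)
All input consumed in state q_0 with stack BBBBB#.

BBBBB#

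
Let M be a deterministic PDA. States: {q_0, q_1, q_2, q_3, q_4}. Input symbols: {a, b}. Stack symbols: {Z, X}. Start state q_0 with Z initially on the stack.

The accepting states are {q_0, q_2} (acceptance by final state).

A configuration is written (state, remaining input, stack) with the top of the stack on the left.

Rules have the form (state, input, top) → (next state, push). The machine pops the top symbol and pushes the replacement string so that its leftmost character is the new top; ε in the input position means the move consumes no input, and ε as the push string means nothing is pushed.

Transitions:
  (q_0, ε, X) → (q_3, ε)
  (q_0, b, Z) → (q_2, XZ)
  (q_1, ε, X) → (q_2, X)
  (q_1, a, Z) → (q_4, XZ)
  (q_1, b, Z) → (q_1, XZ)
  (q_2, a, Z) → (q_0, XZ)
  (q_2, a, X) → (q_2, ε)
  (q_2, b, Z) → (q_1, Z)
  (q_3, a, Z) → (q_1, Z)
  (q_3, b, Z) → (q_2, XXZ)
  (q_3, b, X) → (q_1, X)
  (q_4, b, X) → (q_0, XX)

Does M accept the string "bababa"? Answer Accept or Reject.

Reject

(q_0, bababa, Z) ⊢ (q_2, ababa, XZ) ⊢ (q_2, baba, Z) ⊢ (q_1, aba, Z) ⊢ (q_4, ba, XZ) ⊢ (q_0, a, XXZ) ⊢ (q_3, a, XZ)
No transition applies at (q_3, a, XZ); input not fully consumed.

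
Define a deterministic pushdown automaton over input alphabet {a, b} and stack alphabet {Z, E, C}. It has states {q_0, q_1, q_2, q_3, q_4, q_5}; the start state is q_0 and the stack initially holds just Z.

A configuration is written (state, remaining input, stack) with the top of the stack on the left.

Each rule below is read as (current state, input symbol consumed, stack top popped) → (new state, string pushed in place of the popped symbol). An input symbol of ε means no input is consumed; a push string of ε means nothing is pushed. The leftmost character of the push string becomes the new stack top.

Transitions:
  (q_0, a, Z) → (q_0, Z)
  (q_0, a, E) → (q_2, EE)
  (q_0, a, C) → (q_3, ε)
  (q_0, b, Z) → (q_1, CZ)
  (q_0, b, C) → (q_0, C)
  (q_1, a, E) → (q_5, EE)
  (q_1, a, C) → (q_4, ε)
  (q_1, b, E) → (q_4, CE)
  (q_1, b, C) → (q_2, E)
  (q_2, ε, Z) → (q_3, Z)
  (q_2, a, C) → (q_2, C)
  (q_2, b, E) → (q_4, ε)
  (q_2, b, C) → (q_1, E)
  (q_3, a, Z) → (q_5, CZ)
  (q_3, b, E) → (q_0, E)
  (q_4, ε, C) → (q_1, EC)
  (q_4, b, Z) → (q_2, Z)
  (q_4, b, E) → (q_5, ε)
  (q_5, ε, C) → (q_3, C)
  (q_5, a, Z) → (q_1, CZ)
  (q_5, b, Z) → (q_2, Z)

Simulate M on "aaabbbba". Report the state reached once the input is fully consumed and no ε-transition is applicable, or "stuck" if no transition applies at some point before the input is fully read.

(q_0, aaabbbba, Z) ⊢ (q_0, aabbbba, Z) ⊢ (q_0, abbbba, Z) ⊢ (q_0, bbbba, Z) ⊢ (q_1, bbba, CZ) ⊢ (q_2, bba, EZ) ⊢ (q_4, ba, Z) ⊢ (q_2, a, Z) ⊢ (q_3, a, Z) ⊢ (q_5, ε, CZ) ⊢ (q_3, ε, CZ)
All input consumed; M is in state q_3.

q_3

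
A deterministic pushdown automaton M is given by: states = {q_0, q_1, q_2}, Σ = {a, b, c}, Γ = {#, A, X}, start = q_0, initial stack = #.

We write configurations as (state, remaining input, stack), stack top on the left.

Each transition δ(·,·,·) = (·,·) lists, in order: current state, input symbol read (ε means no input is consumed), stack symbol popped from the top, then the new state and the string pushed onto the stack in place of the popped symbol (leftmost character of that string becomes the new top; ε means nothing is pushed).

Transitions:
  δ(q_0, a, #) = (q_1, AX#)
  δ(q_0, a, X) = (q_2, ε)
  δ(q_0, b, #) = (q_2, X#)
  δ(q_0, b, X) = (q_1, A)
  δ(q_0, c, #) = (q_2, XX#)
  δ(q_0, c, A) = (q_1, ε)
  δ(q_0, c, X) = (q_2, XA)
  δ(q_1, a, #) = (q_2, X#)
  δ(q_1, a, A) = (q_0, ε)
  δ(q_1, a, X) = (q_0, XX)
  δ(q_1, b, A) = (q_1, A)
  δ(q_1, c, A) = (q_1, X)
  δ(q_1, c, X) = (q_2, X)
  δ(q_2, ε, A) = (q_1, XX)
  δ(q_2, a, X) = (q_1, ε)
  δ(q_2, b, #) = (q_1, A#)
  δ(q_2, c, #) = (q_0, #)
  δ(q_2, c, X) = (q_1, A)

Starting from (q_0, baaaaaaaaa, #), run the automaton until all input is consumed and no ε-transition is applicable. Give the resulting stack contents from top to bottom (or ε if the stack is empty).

(q_0, baaaaaaaaa, #) ⊢ (q_2, aaaaaaaaa, X#) ⊢ (q_1, aaaaaaaa, #) ⊢ (q_2, aaaaaaa, X#) ⊢ (q_1, aaaaaa, #) ⊢ (q_2, aaaaa, X#) ⊢ (q_1, aaaa, #) ⊢ (q_2, aaa, X#) ⊢ (q_1, aa, #) ⊢ (q_2, a, X#) ⊢ (q_1, ε, #)
All input consumed in state q_1 with stack #.

#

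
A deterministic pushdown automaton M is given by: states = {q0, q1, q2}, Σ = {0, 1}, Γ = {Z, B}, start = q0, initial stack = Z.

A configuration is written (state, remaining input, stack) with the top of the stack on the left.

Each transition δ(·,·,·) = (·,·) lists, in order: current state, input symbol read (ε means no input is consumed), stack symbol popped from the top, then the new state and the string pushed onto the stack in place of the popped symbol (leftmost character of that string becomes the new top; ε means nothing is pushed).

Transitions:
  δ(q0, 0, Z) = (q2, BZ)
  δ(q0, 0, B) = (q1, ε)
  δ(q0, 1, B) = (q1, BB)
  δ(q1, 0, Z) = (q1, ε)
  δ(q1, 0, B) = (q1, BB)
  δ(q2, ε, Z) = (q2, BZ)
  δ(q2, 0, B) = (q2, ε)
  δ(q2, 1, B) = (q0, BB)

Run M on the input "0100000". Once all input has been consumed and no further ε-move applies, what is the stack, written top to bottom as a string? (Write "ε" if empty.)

(q0, 0100000, Z) ⊢ (q2, 100000, BZ) ⊢ (q0, 00000, BBZ) ⊢ (q1, 0000, BZ) ⊢ (q1, 000, BBZ) ⊢ (q1, 00, BBBZ) ⊢ (q1, 0, BBBBZ) ⊢ (q1, ε, BBBBBZ)
All input consumed in state q1 with stack BBBBBZ.

BBBBBZ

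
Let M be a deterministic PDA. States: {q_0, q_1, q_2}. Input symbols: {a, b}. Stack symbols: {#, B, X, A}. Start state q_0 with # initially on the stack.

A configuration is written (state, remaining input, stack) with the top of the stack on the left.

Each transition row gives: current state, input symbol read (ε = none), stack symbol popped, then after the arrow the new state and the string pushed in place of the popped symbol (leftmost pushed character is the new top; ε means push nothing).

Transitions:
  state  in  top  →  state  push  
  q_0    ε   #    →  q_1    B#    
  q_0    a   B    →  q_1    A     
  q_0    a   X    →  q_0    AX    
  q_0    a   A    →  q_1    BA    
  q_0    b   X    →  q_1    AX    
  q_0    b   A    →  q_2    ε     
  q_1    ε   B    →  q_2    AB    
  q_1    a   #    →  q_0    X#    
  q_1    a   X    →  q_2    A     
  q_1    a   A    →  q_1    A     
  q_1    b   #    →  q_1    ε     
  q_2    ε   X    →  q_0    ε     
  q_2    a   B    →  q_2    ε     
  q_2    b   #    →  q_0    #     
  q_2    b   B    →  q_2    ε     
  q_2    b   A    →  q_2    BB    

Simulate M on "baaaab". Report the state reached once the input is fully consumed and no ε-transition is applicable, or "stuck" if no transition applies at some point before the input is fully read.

stuck

(q_0, baaaab, #) ⊢ (q_1, baaaab, B#) ⊢ (q_2, baaaab, AB#) ⊢ (q_2, aaaab, BBB#) ⊢ (q_2, aaab, BB#) ⊢ (q_2, aab, B#) ⊢ (q_2, ab, #)
No transition for (q_2, a, top #); M blocks with input ab remaining.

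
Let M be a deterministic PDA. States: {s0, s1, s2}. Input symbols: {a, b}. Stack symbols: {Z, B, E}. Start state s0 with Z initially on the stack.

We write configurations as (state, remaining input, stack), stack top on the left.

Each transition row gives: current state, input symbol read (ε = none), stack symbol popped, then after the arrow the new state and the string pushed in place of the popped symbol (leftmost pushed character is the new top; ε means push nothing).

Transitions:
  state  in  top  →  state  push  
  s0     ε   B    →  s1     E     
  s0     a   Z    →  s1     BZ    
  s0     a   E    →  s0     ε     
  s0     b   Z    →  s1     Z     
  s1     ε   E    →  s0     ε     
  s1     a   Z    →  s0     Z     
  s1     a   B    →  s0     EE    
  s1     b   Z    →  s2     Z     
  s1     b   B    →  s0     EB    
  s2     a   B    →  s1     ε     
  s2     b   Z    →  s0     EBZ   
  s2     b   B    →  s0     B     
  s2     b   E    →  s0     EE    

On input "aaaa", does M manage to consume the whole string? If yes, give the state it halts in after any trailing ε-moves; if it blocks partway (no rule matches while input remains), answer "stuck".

s0

(s0, aaaa, Z) ⊢ (s1, aaa, BZ) ⊢ (s0, aa, EEZ) ⊢ (s0, a, EZ) ⊢ (s0, ε, Z)
All input consumed; M is in state s0.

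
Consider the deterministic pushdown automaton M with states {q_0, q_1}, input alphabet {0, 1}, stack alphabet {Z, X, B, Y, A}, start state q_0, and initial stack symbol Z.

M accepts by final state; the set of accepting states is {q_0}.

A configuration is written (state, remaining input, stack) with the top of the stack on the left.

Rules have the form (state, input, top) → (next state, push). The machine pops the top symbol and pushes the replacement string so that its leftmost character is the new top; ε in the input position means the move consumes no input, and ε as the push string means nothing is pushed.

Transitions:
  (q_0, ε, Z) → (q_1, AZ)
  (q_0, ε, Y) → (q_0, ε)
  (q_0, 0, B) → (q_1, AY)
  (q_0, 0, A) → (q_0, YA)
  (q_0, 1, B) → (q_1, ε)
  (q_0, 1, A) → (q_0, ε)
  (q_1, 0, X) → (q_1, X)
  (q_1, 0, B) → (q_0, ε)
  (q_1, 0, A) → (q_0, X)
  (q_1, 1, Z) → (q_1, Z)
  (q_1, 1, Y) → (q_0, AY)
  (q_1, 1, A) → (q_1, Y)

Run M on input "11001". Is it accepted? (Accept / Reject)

Accept

(q_0, 11001, Z) ⊢ (q_1, 11001, AZ) ⊢ (q_1, 1001, YZ) ⊢ (q_0, 001, AYZ) ⊢ (q_0, 01, YAYZ) ⊢ (q_0, 01, AYZ) ⊢ (q_0, 1, YAYZ) ⊢ (q_0, 1, AYZ) ⊢ (q_0, ε, YZ)
All input consumed; state q_0 ∈ F.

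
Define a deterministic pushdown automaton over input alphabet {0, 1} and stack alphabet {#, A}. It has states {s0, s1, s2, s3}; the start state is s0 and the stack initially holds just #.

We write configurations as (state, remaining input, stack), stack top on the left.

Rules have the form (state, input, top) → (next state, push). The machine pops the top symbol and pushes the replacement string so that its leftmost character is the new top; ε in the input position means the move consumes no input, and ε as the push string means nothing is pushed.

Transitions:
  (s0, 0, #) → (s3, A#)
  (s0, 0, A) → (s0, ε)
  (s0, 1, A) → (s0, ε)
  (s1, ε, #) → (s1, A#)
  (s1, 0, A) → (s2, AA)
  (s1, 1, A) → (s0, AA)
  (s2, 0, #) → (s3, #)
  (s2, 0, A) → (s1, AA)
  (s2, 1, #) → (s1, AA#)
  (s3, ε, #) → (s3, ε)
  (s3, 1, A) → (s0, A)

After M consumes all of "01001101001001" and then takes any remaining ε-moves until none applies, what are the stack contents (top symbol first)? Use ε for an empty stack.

A#

(s0, 01001101001001, #)
  read 0, top #: go to s3, push A# → (s3, 1001101001001, A#)
  read 1, top A: go to s0, push A → (s0, 001101001001, A#)
  read 0, top A: go to s0, push ε → (s0, 01101001001, #)
  read 0, top #: go to s3, push A# → (s3, 1101001001, A#)
  read 1, top A: go to s0, push A → (s0, 101001001, A#)
  read 1, top A: go to s0, push ε → (s0, 01001001, #)
  read 0, top #: go to s3, push A# → (s3, 1001001, A#)
  read 1, top A: go to s0, push A → (s0, 001001, A#)
  read 0, top A: go to s0, push ε → (s0, 01001, #)
  read 0, top #: go to s3, push A# → (s3, 1001, A#)
  read 1, top A: go to s0, push A → (s0, 001, A#)
  read 0, top A: go to s0, push ε → (s0, 01, #)
  read 0, top #: go to s3, push A# → (s3, 1, A#)
  read 1, top A: go to s0, push A → (s0, ε, A#)
All input consumed in state s0 with stack A#.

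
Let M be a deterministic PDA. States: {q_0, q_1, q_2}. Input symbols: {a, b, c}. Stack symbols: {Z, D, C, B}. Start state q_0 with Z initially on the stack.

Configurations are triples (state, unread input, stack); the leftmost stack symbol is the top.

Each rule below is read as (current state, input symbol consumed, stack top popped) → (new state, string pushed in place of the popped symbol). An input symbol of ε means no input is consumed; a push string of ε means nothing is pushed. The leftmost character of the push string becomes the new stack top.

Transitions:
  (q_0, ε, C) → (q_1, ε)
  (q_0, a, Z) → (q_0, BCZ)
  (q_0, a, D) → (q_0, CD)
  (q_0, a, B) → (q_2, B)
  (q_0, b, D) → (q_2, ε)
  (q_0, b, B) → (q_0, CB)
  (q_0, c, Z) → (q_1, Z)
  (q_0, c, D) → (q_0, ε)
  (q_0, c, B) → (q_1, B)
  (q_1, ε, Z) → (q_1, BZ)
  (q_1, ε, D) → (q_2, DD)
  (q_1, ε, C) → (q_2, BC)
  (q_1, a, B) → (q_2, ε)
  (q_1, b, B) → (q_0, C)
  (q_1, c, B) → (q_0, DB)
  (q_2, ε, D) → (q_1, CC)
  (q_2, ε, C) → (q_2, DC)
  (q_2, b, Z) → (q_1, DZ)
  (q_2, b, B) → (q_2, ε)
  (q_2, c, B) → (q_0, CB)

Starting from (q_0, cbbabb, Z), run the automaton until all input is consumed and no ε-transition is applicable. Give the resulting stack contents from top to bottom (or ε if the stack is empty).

(q_0, cbbabb, Z) ⊢ (q_1, bbabb, Z) ⊢ (q_1, bbabb, BZ) ⊢ (q_0, babb, CZ) ⊢ (q_1, babb, Z) ⊢ (q_1, babb, BZ) ⊢ (q_0, abb, CZ) ⊢ (q_1, abb, Z) ⊢ (q_1, abb, BZ) ⊢ (q_2, bb, Z) ⊢ (q_1, b, DZ) ⊢ (q_2, b, DDZ) ⊢ (q_1, b, CCDZ) ⊢ (q_2, b, BCCDZ) ⊢ (q_2, ε, CCDZ) ⊢ (q_2, ε, DCCDZ) ⊢ (q_1, ε, CCCCDZ) ⊢ (q_2, ε, BCCCCDZ)
All input consumed in state q_2 with stack BCCCCDZ.

BCCCCDZ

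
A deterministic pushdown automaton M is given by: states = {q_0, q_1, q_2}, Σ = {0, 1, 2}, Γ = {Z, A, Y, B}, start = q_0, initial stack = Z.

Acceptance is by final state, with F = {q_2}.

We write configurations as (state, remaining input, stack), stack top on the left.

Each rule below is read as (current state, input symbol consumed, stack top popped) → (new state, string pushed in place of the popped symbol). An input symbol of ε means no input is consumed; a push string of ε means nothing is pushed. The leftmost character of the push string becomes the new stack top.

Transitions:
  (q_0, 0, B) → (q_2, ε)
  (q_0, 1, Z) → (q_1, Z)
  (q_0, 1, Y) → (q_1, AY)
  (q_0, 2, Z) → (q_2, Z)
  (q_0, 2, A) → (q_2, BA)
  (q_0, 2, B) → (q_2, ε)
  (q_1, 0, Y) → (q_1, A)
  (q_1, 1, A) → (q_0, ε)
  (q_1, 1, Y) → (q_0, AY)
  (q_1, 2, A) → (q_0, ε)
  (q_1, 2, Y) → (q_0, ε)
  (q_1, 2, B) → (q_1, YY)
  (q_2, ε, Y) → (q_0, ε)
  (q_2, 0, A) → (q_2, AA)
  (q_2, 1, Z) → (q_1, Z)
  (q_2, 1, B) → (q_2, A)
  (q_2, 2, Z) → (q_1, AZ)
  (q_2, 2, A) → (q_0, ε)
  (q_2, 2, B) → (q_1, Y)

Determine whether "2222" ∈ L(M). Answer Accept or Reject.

(q_0, 2222, Z) ⊢ (q_2, 222, Z) ⊢ (q_1, 22, AZ) ⊢ (q_0, 2, Z) ⊢ (q_2, ε, Z)
All input consumed; state q_2 ∈ F.

Accept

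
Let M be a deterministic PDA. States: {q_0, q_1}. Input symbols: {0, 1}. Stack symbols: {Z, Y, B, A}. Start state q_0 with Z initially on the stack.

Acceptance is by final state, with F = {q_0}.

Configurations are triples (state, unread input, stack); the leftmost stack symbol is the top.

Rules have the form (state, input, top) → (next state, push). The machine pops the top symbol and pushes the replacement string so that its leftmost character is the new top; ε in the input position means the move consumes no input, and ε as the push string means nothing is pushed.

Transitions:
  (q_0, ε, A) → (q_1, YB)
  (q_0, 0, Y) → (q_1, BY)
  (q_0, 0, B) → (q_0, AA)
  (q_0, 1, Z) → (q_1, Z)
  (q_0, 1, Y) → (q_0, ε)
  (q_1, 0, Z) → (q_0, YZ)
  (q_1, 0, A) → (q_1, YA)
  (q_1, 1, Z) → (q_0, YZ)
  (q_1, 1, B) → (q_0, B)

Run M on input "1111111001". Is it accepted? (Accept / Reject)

(q_0, 1111111001, Z)
  read 1, top Z: go to q_1, push Z → (q_1, 111111001, Z)
  read 1, top Z: go to q_0, push YZ → (q_0, 11111001, YZ)
  read 1, top Y: go to q_0, push ε → (q_0, 1111001, Z)
  read 1, top Z: go to q_1, push Z → (q_1, 111001, Z)
  read 1, top Z: go to q_0, push YZ → (q_0, 11001, YZ)
  read 1, top Y: go to q_0, push ε → (q_0, 1001, Z)
  read 1, top Z: go to q_1, push Z → (q_1, 001, Z)
  read 0, top Z: go to q_0, push YZ → (q_0, 01, YZ)
  read 0, top Y: go to q_1, push BY → (q_1, 1, BYZ)
  read 1, top B: go to q_0, push B → (q_0, ε, BYZ)
All input consumed; state q_0 ∈ F.

Accept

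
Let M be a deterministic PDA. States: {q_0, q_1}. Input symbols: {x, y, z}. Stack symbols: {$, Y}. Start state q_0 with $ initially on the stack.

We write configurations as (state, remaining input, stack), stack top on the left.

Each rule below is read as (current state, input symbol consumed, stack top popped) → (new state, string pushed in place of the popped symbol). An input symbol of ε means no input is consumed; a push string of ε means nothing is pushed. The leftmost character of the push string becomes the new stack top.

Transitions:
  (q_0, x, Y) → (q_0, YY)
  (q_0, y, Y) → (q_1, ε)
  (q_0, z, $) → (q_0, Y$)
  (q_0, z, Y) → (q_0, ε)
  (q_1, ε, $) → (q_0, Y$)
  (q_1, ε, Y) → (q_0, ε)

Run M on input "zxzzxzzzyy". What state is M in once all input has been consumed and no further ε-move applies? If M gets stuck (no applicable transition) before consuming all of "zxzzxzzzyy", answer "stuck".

(q_0, zxzzxzzzyy, $)
  read z, top $: go to q_0, push Y$ → (q_0, xzzxzzzyy, Y$)
  read x, top Y: go to q_0, push YY → (q_0, zzxzzzyy, YY$)
  read z, top Y: go to q_0, push ε → (q_0, zxzzzyy, Y$)
  read z, top Y: go to q_0, push ε → (q_0, xzzzyy, $)
No transition for (q_0, x, top $); M blocks with input xzzzyy remaining.

stuck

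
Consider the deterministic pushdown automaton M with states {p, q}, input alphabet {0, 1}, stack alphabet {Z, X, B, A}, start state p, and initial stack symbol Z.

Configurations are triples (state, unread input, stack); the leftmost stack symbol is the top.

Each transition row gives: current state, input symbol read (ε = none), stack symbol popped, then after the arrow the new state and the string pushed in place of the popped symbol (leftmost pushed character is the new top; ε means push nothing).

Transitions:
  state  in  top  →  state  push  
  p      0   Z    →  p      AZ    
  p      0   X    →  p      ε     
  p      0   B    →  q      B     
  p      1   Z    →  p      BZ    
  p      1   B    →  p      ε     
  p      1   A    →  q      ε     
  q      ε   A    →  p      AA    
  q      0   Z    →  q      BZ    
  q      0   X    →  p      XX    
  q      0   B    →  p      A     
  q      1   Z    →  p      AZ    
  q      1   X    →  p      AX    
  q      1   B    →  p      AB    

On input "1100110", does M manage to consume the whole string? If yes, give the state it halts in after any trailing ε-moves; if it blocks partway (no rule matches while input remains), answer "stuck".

(p, 1100110, Z)
  read 1, top Z: go to p, push BZ → (p, 100110, BZ)
  read 1, top B: go to p, push ε → (p, 00110, Z)
  read 0, top Z: go to p, push AZ → (p, 0110, AZ)
No transition for (p, 0, top A); M blocks with input 0110 remaining.

stuck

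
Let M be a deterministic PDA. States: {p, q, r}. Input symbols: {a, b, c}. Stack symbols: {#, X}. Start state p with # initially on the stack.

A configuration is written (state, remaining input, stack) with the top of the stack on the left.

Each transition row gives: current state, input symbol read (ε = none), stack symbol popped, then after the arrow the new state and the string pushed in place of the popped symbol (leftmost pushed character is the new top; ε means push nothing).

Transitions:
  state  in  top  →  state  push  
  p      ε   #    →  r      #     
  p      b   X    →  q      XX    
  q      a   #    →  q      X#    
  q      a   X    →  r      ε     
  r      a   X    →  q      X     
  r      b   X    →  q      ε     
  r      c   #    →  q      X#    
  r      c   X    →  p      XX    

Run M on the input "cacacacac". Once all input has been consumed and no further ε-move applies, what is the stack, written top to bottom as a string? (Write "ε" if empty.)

(p, cacacacac, #)
  ε-move, top #: go to r, push # → (r, cacacacac, #)
  read c, top #: go to q, push X# → (q, acacacac, X#)
  read a, top X: go to r, push ε → (r, cacacac, #)
  read c, top #: go to q, push X# → (q, acacac, X#)
  read a, top X: go to r, push ε → (r, cacac, #)
  read c, top #: go to q, push X# → (q, acac, X#)
  read a, top X: go to r, push ε → (r, cac, #)
  read c, top #: go to q, push X# → (q, ac, X#)
  read a, top X: go to r, push ε → (r, c, #)
  read c, top #: go to q, push X# → (q, ε, X#)
All input consumed in state q with stack X#.

X#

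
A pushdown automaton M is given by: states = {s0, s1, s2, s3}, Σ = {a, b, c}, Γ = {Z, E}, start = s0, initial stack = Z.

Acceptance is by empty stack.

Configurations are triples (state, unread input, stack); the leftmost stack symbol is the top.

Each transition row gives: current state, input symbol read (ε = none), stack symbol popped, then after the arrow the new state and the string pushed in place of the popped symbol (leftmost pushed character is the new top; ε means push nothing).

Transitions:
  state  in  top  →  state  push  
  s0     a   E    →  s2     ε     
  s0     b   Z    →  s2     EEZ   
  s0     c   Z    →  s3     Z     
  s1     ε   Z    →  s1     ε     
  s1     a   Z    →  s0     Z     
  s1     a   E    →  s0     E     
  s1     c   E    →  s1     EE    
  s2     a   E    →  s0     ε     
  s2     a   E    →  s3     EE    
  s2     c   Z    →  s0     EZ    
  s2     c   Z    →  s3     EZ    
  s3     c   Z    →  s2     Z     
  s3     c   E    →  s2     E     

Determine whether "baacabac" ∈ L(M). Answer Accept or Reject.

Reject

No computation consumes all input and empties the stack.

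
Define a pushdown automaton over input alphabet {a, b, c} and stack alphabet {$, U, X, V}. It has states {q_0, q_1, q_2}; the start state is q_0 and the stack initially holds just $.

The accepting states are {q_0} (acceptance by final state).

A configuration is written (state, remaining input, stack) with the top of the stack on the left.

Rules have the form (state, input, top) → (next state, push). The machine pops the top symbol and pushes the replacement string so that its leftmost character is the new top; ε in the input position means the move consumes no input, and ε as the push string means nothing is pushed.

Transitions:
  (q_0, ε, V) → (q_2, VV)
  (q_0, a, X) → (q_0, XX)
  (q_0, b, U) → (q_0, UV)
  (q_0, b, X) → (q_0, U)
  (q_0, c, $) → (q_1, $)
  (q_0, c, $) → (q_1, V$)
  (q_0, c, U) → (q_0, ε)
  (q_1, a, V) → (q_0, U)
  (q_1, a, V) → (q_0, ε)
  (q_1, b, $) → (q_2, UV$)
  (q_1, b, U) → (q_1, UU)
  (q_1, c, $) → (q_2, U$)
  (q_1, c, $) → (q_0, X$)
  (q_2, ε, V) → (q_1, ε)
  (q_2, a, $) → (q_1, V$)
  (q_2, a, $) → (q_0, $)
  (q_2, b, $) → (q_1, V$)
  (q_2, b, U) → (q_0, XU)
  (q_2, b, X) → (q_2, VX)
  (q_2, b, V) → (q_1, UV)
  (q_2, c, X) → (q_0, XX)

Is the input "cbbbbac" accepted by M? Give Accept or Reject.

Reject

No computation consumes all input and reaches a final state.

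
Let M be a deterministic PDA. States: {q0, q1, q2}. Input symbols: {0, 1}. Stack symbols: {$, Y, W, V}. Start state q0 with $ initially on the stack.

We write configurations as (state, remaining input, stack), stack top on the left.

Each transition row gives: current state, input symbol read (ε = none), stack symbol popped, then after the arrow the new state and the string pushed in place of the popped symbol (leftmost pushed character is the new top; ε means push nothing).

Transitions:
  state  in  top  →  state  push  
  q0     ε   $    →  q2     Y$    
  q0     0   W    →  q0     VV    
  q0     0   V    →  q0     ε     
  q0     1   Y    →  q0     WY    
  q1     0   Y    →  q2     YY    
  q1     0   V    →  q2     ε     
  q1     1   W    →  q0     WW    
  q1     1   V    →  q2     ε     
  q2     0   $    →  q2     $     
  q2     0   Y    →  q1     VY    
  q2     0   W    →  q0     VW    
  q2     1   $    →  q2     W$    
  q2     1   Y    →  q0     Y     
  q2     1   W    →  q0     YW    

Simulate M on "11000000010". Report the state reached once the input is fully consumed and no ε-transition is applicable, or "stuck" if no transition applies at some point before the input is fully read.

(q0, 11000000010, $) ⊢ (q2, 11000000010, Y$) ⊢ (q0, 1000000010, Y$) ⊢ (q0, 000000010, WY$) ⊢ (q0, 00000010, VVY$) ⊢ (q0, 0000010, VY$) ⊢ (q0, 000010, Y$)
No transition for (q0, 0, top Y); M blocks with input 000010 remaining.

stuck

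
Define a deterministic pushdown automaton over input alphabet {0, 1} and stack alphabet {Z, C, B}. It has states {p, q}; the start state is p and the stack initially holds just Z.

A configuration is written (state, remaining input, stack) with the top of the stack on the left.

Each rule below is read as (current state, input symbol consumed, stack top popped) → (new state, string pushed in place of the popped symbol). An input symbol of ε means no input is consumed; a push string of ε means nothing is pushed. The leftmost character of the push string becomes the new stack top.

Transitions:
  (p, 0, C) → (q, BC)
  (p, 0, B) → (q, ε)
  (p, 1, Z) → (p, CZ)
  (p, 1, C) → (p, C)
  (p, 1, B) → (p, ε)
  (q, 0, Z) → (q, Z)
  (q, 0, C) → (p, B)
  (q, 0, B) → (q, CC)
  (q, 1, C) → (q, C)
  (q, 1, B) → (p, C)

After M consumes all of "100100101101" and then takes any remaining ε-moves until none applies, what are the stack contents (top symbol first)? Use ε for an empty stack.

CCZ

(p, 100100101101, Z) ⊢ (p, 00100101101, CZ) ⊢ (q, 0100101101, BCZ) ⊢ (q, 100101101, CCCZ) ⊢ (q, 00101101, CCCZ) ⊢ (p, 0101101, BCCZ) ⊢ (q, 101101, CCZ) ⊢ (q, 01101, CCZ) ⊢ (p, 1101, BCZ) ⊢ (p, 101, CZ) ⊢ (p, 01, CZ) ⊢ (q, 1, BCZ) ⊢ (p, ε, CCZ)
All input consumed in state p with stack CCZ.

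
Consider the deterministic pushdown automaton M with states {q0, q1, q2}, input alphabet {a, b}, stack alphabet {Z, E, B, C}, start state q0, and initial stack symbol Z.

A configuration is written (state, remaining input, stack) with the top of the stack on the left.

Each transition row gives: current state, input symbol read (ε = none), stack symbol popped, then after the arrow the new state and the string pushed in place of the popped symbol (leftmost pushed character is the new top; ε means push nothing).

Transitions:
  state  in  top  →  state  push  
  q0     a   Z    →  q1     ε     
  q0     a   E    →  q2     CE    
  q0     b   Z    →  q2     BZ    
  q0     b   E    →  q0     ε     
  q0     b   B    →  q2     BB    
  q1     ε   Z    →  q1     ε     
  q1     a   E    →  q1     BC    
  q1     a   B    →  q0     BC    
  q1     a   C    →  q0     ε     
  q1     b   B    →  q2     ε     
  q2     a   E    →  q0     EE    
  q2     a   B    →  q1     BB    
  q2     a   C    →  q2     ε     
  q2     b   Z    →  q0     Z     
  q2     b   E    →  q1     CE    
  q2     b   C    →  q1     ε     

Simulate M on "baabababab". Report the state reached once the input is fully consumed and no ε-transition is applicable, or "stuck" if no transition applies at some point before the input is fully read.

(q0, baabababab, Z)
  read b, top Z: go to q2, push BZ → (q2, aabababab, BZ)
  read a, top B: go to q1, push BB → (q1, abababab, BBZ)
  read a, top B: go to q0, push BC → (q0, bababab, BCBZ)
  read b, top B: go to q2, push BB → (q2, ababab, BBCBZ)
  read a, top B: go to q1, push BB → (q1, babab, BBBCBZ)
  read b, top B: go to q2, push ε → (q2, abab, BBCBZ)
  read a, top B: go to q1, push BB → (q1, bab, BBBCBZ)
  read b, top B: go to q2, push ε → (q2, ab, BBCBZ)
  read a, top B: go to q1, push BB → (q1, b, BBBCBZ)
  read b, top B: go to q2, push ε → (q2, ε, BBCBZ)
All input consumed; M is in state q2.

q2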